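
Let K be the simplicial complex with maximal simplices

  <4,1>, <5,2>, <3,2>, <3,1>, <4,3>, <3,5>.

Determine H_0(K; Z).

We work with the vertex ordering 1 < 2 < 3 < 4 < 5. The simplices of K, each written with vertices in increasing order, are:

  0-simplices (5): [1], [2], [3], [4], [5]
  1-simplices (6): [1,3], [1,4], [2,3], [2,5], [3,4], [3,5]

Hence C_0 ≅ Z^5, C_1 ≅ Z^6.

∂_1: C_1 → C_0 sends each edge [p,q] (with p < q) to q − p.
This gives a 5×6 integer matrix of rank 4; reducing to Smith normal form yields diagonal entries (1,1,1,1).

Reading off H_k = ker ∂_k / im ∂_{k+1}:

  H_0: rank C_0 − rank ∂_1 = 5 − 4 = 1, and the invariant factors of ∂_1 are all 1, so H_0 = Z.

H_0 ≅ Z.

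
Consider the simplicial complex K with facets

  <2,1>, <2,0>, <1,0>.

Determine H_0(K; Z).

Fix the vertex order 0 < 1 < 2 and write every simplex with vertices in increasing order. Then dim K = 1 and the simplices of K are:

  0-simplices (3): [0], [1], [2]
  1-simplices (3): [0,1], [0,2], [1,2]

so the chain groups are C_0 ≅ Z^3, C_1 ≅ Z^3.

∂_1: C_1 → C_0 sends each edge [p,q] (with p < q) to q − p. For instance
  ∂[0,2] = [2] − [0].
The 3×3 boundary matrix has rank 2 and Smith normal form diag(1,1).

Reading off H_k = ker ∂_k / im ∂_{k+1}:

  H_0: rank C_0 − rank ∂_1 = 3 − 2 = 1, and the invariant factors of ∂_1 are all 1, so H_0 = Z.

H_0 ≅ Z.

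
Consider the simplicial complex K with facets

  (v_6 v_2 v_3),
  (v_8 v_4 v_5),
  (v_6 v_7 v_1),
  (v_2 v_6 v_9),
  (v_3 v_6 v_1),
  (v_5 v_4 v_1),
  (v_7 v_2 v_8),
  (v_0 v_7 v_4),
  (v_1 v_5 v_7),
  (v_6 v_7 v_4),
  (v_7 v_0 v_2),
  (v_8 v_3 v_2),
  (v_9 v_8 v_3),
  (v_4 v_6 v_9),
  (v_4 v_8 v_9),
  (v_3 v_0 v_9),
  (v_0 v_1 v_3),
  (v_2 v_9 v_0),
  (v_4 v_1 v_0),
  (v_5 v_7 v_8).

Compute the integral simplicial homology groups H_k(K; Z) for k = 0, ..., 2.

Fix the vertex order v_0 < v_1 < v_2 < v_3 < v_4 < v_5 < v_6 < v_7 < v_8 < v_9 and write every simplex with vertices in increasing order. Then dim K = 2 and the simplices of K are:

  0-simplices (10): [v_0], [v_1], [v_2], [v_3], [v_4], [v_5], [v_6], [v_7], [v_8], [v_9]
  1-simplices (30): (30 of them)
  2-simplices (20): (20 of them)

so the chain groups are C_0 ≅ Z^10, C_1 ≅ Z^30, C_2 ≅ Z^20.

The boundary map ∂_1: C_1 → C_0 sends each edge [p,q] (with p < q) to q − p. For instance
  ∂[v_4,v_8] = [v_8] − [v_4].
As a 10×30 matrix over Z this has rank 9, with invariant factors (1,1,1,1,1,1,1,1,1).

The boundary map ∂_2: C_2 → C_1 acts by ∂[p,q,r] = [q,r] − [p,r] + [p,q]. For instance
  ∂[v_4,v_6,v_9] = [v_6,v_9] − [v_4,v_9] + [v_4,v_6],
  ∂[v_2,v_3,v_6] = [v_3,v_6] − [v_2,v_6] + [v_2,v_3].
The resulting 30×20 matrix has rank 20, and its Smith normal form has invariant factors (1,1,1,1,1,1,1,1,1,1,1,1,1,1,1,1,1,1,1,2).

Reading off H_k = ker ∂_k / im ∂_{k+1}:

  H_0: rank C_0 − rank ∂_1 = 10 − 9 = 1, and the invariant factors of ∂_1 are all 1, so H_0 = Z.
  H_1: rank ker ∂_1 − rank ∂_2 = (30 − 9) − 20 = 1, and ∂_2 has invariant factor 2 > 1, so H_1 = Z ⊕ Z/2Z.
  H_2: rank ker ∂_2 − rank ∂_3 = (20 − 20) − 0 = 0, and there is no ∂_3, so H_2 = 0.

(K is a triangulation of the Klein bottle.)

H_0 ≅ Z,  H_1 ≅ Z ⊕ Z/2Z,  H_2 = 0.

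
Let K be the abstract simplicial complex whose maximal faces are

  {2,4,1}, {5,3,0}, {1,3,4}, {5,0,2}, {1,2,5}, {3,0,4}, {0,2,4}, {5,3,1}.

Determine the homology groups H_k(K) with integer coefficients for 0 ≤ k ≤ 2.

H_0 = Z,  H_1 = 0,  H_2 = Z.

Fix the vertex order 0 < 1 < 2 < 3 < 4 < 5 and write every simplex with vertices in increasing order. Then dim K = 2 and the simplices of K are:

  0-simplices (6): [0], [1], [2], [3], [4], [5]
  1-simplices (12): [0,2], [0,3], [0,4], [0,5], [1,2], [1,3], [1,4], [1,5], [2,4], [2,5], [3,4], [3,5]
  2-simplices (8): [0,2,4], [0,2,5], [0,3,4], [0,3,5], [1,2,4], [1,2,5], [1,3,4], [1,3,5]

so the chain groups are C_0 ≅ Z^6, C_1 ≅ Z^12, C_2 ≅ Z^8.

The boundary map ∂_1: C_1 → C_0 maps an edge to its endpoints' difference, ∂[p,q] = q − p. For instance
  ∂[0,5] = [5] − [0].
The resulting 6×12 matrix has rank 5, and its Smith normal form has invariant factors (1,1,1,1,1).

Boundary ∂_2: C_2 → C_1 maps a triangle to the signed sum of its edges. For instance
  ∂[0,3,5] = [3,5] − [0,5] + [0,3],
  ∂[0,2,4] = [2,4] − [0,4] + [0,2].
The resulting 12×8 matrix has rank 7, and its Smith normal form has invariant factors (1,1,1,1,1,1,1).

From H_k ≅ ker(∂_k) / im(∂_{k+1}) we obtain:

  H_0: rank C_0 − rank ∂_1 = 6 − 5 = 1, and the invariant factors of ∂_1 are all 1, so H_0 ≅ Z.
  H_1: rank ker ∂_1 − rank ∂_2 = (12 − 5) − 7 = 0, and the invariant factors of ∂_2 are all 1, so H_1 ≅ 0.
  H_2: rank ker ∂_2 − rank ∂_3 = (8 − 7) − 0 = 1, and there is no ∂_3, so H_2 ≅ Z.

As a check, the Euler characteristic is 6 − 12 + 8 = 2, which agrees with 1 − 0 + 1 = 2.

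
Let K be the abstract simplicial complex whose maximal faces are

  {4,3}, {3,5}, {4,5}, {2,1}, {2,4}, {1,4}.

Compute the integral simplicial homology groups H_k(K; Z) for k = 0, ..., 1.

H_0 ≅ Z,  H_1 ≅ Z^2.

Fix the vertex order 1 < 2 < 3 < 4 < 5 and write every simplex with vertices in increasing order. Then dim K = 1 and the simplices of K are:

  0-simplices (5): [1], [2], [3], [4], [5]
  1-simplices (6): [1,2], [1,4], [2,4], [3,4], [3,5], [4,5]

Hence C_0 ≅ Z^5, C_1 ≅ Z^6.

∂_1: C_1 → C_0 is given by ∂[p,q] = [q] − [p].
The 5×6 boundary matrix has rank 4 and Smith normal form diag(1,1,1,1).

Reading off H_k = ker ∂_k / im ∂_{k+1}:

  H_0: rank C_0 − rank ∂_1 = 5 − 4 = 1, and the invariant factors of ∂_1 are all 1, so H_0 = Z.
  H_1: rank ker ∂_1 − rank ∂_2 = (6 − 4) − 0 = 2, and there is no ∂_2, so H_1 = Z^2.

(K is a triangulation of a wedge of 2 circles.)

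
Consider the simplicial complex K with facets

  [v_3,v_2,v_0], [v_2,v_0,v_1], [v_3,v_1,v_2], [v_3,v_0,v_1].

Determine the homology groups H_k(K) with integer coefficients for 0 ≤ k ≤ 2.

We work with the vertex ordering v_0 < v_1 < v_2 < v_3. The simplices of K, each written with vertices in increasing order, are:

  0-simplices (4): [v_0], [v_1], [v_2], [v_3]
  1-simplices (6): [v_0,v_1], [v_0,v_2], [v_0,v_3], [v_1,v_2], [v_1,v_3], [v_2,v_3]
  2-simplices (4): [v_0,v_1,v_2], [v_0,v_1,v_3], [v_0,v_2,v_3], [v_1,v_2,v_3]

Hence C_0 ≅ Z^4, C_1 ≅ Z^6, C_2 ≅ Z^4.

∂_1: C_1 → C_0 is given by ∂[p,q] = [q] − [p].
As a 4×6 matrix over Z this has rank 3, with invariant factors (1,1,1).

The boundary map ∂_2: C_2 → C_1 sends each 2-simplex [p,q,r] to [q,r] − [p,r] + [p,q]. For instance
  ∂[v_0,v_2,v_3] = [v_2,v_3] − [v_0,v_3] + [v_0,v_2],
  ∂[v_1,v_2,v_3] = [v_2,v_3] − [v_1,v_3] + [v_1,v_2].
The 6×4 boundary matrix has rank 3 and Smith normal form diag(1,1,1).

Computing H_k = (kernel of ∂_k) / (image of ∂_{k+1}):

  H_0: rank C_0 − rank ∂_1 = 4 − 3 = 1, and the invariant factors of ∂_1 are all 1, so H_0 ≅ Z.
  H_1: rank ker ∂_1 − rank ∂_2 = (6 − 3) − 3 = 0, and the invariant factors of ∂_2 are all 1, so H_1 ≅ 0.
  H_2: rank ker ∂_2 − rank ∂_3 = (4 − 3) − 0 = 1, and there is no ∂_3, so H_2 ≅ Z.

As a check, the Euler characteristic is 4 − 6 + 4 = 2, which agrees with 1 − 0 + 1 = 2.

H_0 ≅ Z,  H_1 = 0,  H_2 ≅ Z.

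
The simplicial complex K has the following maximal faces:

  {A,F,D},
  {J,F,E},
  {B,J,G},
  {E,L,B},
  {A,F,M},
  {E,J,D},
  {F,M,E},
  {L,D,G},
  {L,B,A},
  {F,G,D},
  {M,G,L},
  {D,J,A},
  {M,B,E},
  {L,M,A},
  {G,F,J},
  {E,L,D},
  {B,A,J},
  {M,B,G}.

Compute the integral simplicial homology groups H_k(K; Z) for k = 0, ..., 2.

H_0 ≅ Z,  H_1 ≅ Z ⊕ Z/2Z,  H_2 = 0.

We work with the vertex ordering A < B < D < E < F < G < J < L < M. The simplices of K, each written with vertices in increasing order, are:

  0-simplices (9): A, B, D, E, F, G, J, L, M
  1-simplices (27): AB, AD, AF, AJ, AL, AM, BE, BG, BJ, BL, BM, DE, DF, DG, DJ, DL, EF, EJ, EL, EM, FG, FJ, FM, GJ, GL, GM, LM
  2-simplices (18): ABJ, ABL, ADF, ADJ, AFM, ALM, BEL, BEM, BGJ, BGM, DEJ, DEL, DFG, DGL, EFJ, EFM, FGJ, GLM

giving chain groups C_0 ≅ Z^9, C_1 ≅ Z^27, C_2 ≅ Z^18.

Boundary ∂_1: C_1 → C_0 maps an edge to its endpoints' difference, ∂[p,q] = q − p. For instance
  ∂DG = G − D.
The resulting 9×27 matrix has rank 8, and its Smith normal form has invariant factors (1,1,1,1,1,1,1,1).

∂_2: C_2 → C_1 acts by ∂[p,q,r] = [q,r] − [p,r] + [p,q]. For instance
  ∂ADJ = DJ − AJ + AD,
  ∂ABJ = BJ − AJ + AB.
As a 27×18 matrix over Z this has rank 18, with invariant factors (1,1,1,1,1,1,1,1,1,1,1,1,1,1,1,1,1,2).

Computing H_k = (kernel of ∂_k) / (image of ∂_{k+1}):

  H_0: rank C_0 − rank ∂_1 = 9 − 8 = 1, and the invariant factors of ∂_1 are all 1, so H_0 ≅ Z.
  H_1: rank ker ∂_1 − rank ∂_2 = (27 − 8) − 18 = 1, and ∂_2 has invariant factor 2 > 1, so H_1 ≅ Z ⊕ Z/2Z.
  H_2: rank ker ∂_2 − rank ∂_3 = (18 − 18) − 0 = 0, and there is no ∂_3, so H_2 ≅ 0.

As a check, the Euler characteristic is 9 − 27 + 18 = 0, which agrees with 1 − 1 + 0 = 0.
(K is a triangulation of the Klein bottle.)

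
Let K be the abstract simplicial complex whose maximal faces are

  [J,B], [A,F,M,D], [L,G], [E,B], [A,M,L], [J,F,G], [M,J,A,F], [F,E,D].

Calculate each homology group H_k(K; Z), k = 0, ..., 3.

H_0 ≅ Z,  H_1 ≅ Z^2,  H_2 = 0,  H_3 = 0.

Take the total order A < B < D < E < F < G < J < L < M on the vertex set. Then K (dimension 3) consists of the simplices:

  0-simplices (9): A, B, D, E, F, G, J, L, M
  1-simplices (18): AD, AF, AJ, AL, AM, BE, BJ, DE, DF, DM, EF, FG, FJ, FM, GJ, GL, JM, LM
  2-simplices (10): ADF, ADM, AFJ, AFM, AJM, ALM, DEF, DFM, FGJ, FJM
  3-simplices (2): ADFM, AFJM

giving chain groups C_0 ≅ Z^9, C_1 ≅ Z^18, C_2 ≅ Z^10, C_3 ≅ Z^2.

∂_1: C_1 → C_0 sends each edge [p,q] (with p < q) to q − p.
This gives a 9×18 integer matrix of rank 8; reducing to Smith normal form yields diagonal entries (1,1,1,1,1,1,1,1).

∂_2: C_2 → C_1 sends each 2-simplex [p,q,r] to [q,r] − [p,r] + [p,q]. For instance
  ∂FGJ = GJ − FJ + FG,
  ∂AJM = JM − AM + AJ.
This gives a 18×10 integer matrix of rank 8; reducing to Smith normal form yields diagonal entries (1,1,1,1,1,1,1,1).

Boundary ∂_3: C_3 → C_2 sends each 3-simplex σ to the alternating sum Σ_i (−1)^i (σ with its i-th vertex removed). For instance
  ∂AFJM = FJM − AJM + AFM − AFJ,
  ∂ADFM = DFM − AFM + ADM − ADF.
As a 10×2 matrix over Z this has rank 2, with invariant factors (1,1).

From H_k ≅ ker(∂_k) / im(∂_{k+1}) we obtain:

  H_0: rank C_0 − rank ∂_1 = 9 − 8 = 1, and the invariant factors of ∂_1 are all 1, so H_0 ≅ Z.
  H_1: rank ker ∂_1 − rank ∂_2 = (18 − 8) − 8 = 2, and the invariant factors of ∂_2 are all 1, so H_1 ≅ Z^2.
  H_2: rank ker ∂_2 − rank ∂_3 = (10 − 8) − 2 = 0, and the invariant factors of ∂_3 are all 1, so H_2 ≅ 0.
  H_3: rank ker ∂_3 − rank ∂_4 = (2 − 2) − 0 = 0, and there is no ∂_4, so H_3 ≅ 0.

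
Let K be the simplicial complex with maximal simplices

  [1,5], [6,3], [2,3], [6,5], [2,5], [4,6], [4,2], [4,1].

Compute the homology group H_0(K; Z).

Take the total order 1 < 2 < 3 < 4 < 5 < 6 on the vertex set. Then K (dimension 1) consists of the simplices:

  0-simplices (6): [1], [2], [3], [4], [5], [6]
  1-simplices (8): [1,4], [1,5], [2,3], [2,4], [2,5], [3,6], [4,6], [5,6]

so the chain groups are C_0 ≅ Z^6, C_1 ≅ Z^8.

The boundary map ∂_1: C_1 → C_0 sends each edge [p,q] (with p < q) to q − p. For instance
  ∂[5,6] = [6] − [5].
The resulting 6×8 matrix has rank 5, and its Smith normal form has invariant factors (1,1,1,1,1).

Now H_k = ker ∂_k / im ∂_{k+1}, so:

  H_0: rank C_0 − rank ∂_1 = 6 − 5 = 1, and the invariant factors of ∂_1 are all 1, so H_0 = Z.

H_0 = Z.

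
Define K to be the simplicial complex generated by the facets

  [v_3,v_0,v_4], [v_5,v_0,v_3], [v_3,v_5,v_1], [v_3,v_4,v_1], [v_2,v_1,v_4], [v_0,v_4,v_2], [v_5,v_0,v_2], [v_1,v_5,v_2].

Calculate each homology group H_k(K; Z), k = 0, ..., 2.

H_0 = Z,  H_1 = 0,  H_2 = Z.

We work with the vertex ordering v_0 < v_1 < v_2 < v_3 < v_4 < v_5. The simplices of K, each written with vertices in increasing order, are:

  0-simplices (6): [v_0], [v_1], [v_2], [v_3], [v_4], [v_5]
  1-simplices (12): [v_0,v_2], [v_0,v_3], [v_0,v_4], [v_0,v_5], [v_1,v_2], [v_1,v_3], [v_1,v_4], [v_1,v_5], [v_2,v_4], [v_2,v_5], [v_3,v_4], [v_3,v_5]
  2-simplices (8): [v_0,v_2,v_4], [v_0,v_2,v_5], [v_0,v_3,v_4], [v_0,v_3,v_5], [v_1,v_2,v_4], [v_1,v_2,v_5], [v_1,v_3,v_4], [v_1,v_3,v_5]

giving chain groups C_0 ≅ Z^6, C_1 ≅ Z^12, C_2 ≅ Z^8.

Boundary ∂_1: C_1 → C_0 sends each edge [p,q] (with p < q) to q − p.
This gives a 6×12 integer matrix of rank 5; reducing to Smith normal form yields diagonal entries (1,1,1,1,1).

∂_2: C_2 → C_1 sends each 2-simplex [p,q,r] to [q,r] − [p,r] + [p,q]. For instance
  ∂[v_0,v_2,v_5] = [v_2,v_5] − [v_0,v_5] + [v_0,v_2],
  ∂[v_0,v_3,v_5] = [v_3,v_5] − [v_0,v_5] + [v_0,v_3].
This gives a 12×8 integer matrix of rank 7; reducing to Smith normal form yields diagonal entries (1,1,1,1,1,1,1).

Now H_k = ker ∂_k / im ∂_{k+1}, so:

  H_0: rank C_0 − rank ∂_1 = 6 − 5 = 1, and the invariant factors of ∂_1 are all 1, so H_0 ≅ Z.
  H_1: rank ker ∂_1 − rank ∂_2 = (12 − 5) − 7 = 0, and the invariant factors of ∂_2 are all 1, so H_1 ≅ 0.
  H_2: rank ker ∂_2 − rank ∂_3 = (8 − 7) − 0 = 1, and there is no ∂_3, so H_2 ≅ Z.

(K is a triangulation of the 2-sphere S^2.)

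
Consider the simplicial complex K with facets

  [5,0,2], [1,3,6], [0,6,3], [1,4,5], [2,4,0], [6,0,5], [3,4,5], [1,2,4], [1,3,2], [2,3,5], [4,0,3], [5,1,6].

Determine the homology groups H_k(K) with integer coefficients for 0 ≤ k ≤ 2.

H_0 ≅ Z,  H_1 ≅ Z_2,  H_2 = 0.

Fix the vertex order 0 < 1 < 2 < 3 < 4 < 5 < 6 and write every simplex with vertices in increasing order. Then dim K = 2 and the simplices of K are:

  0-simplices (7): [0], [1], [2], [3], [4], [5], [6]
  1-simplices (18): [0,2], [0,3], [0,4], [0,5], [0,6], [1,2], [1,3], [1,4], [1,5], [1,6], [2,3], [2,4], [2,5], [3,4], [3,5], [3,6], [4,5], [5,6]
  2-simplices (12): [0,2,4], [0,2,5], [0,3,4], [0,3,6], [0,5,6], [1,2,3], [1,2,4], [1,3,6], [1,4,5], [1,5,6], [2,3,5], [3,4,5]

Hence C_0 ≅ Z^7, C_1 ≅ Z^18, C_2 ≅ Z^12.

The boundary map ∂_1: C_1 → C_0 sends each edge [p,q] (with p < q) to q − p.
The 7×18 boundary matrix has rank 6 and Smith normal form diag(1,1,1,1,1,1).

∂_2: C_2 → C_1 acts by ∂[p,q,r] = [q,r] − [p,r] + [p,q]. For instance
  ∂[0,2,4] = [2,4] − [0,4] + [0,2],
  ∂[2,3,5] = [3,5] − [2,5] + [2,3].
The 18×12 boundary matrix has rank 12 and Smith normal form diag(1,1,1,1,1,1,1,1,1,1,1,2).

Reading off H_k = ker ∂_k / im ∂_{k+1}:

  H_0: rank C_0 − rank ∂_1 = 7 − 6 = 1, and the invariant factors of ∂_1 are all 1, so H_0 = Z.
  H_1: rank ker ∂_1 − rank ∂_2 = (18 − 6) − 12 = 0, and ∂_2 has invariant factor 2 > 1, so H_1 = Z_2.
  H_2: rank ker ∂_2 − rank ∂_3 = (12 − 12) − 0 = 0, and there is no ∂_3, so H_2 = 0.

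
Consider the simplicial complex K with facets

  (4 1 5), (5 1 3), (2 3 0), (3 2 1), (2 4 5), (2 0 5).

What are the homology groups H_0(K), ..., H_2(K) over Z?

H_0 ≅ Z,  H_1 ≅ Z,  H_2 = 0.

Fix the vertex order 0 < 1 < 2 < 3 < 4 < 5 and write every simplex with vertices in increasing order. Then dim K = 2 and the simplices of K are:

  0-simplices (6): [0], [1], [2], [3], [4], [5]
  1-simplices (12): [0,2], [0,3], [0,5], [1,2], [1,3], [1,4], [1,5], [2,3], [2,4], [2,5], [3,5], [4,5]
  2-simplices (6): [0,2,3], [0,2,5], [1,2,3], [1,3,5], [1,4,5], [2,4,5]

so the chain groups are C_0 ≅ Z^6, C_1 ≅ Z^12, C_2 ≅ Z^6.

Boundary ∂_1: C_1 → C_0 sends each edge [p,q] (with p < q) to q − p.
As a 6×12 matrix over Z this has rank 5, with invariant factors (1,1,1,1,1).

Boundary ∂_2: C_2 → C_1 acts by ∂[p,q,r] = [q,r] − [p,r] + [p,q]. For instance
  ∂[1,3,5] = [3,5] − [1,5] + [1,3],
  ∂[0,2,3] = [2,3] − [0,3] + [0,2].
As a 12×6 matrix over Z this has rank 6, with invariant factors (1,1,1,1,1,1).

Reading off H_k = ker ∂_k / im ∂_{k+1}:

  H_0: rank C_0 − rank ∂_1 = 6 − 5 = 1, and the invariant factors of ∂_1 are all 1, so H_0 ≅ Z.
  H_1: rank ker ∂_1 − rank ∂_2 = (12 − 5) − 6 = 1, and the invariant factors of ∂_2 are all 1, so H_1 ≅ Z.
  H_2: rank ker ∂_2 − rank ∂_3 = (6 − 6) − 0 = 0, and there is no ∂_3, so H_2 ≅ 0.

(K is a triangulation of the cylinder S^1 x I.)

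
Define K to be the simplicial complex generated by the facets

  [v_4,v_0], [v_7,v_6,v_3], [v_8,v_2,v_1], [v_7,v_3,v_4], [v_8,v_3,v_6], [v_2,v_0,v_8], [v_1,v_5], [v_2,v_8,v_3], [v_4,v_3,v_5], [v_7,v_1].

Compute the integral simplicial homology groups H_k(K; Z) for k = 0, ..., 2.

H_0 ≅ Z,  H_1 ≅ Z^3,  H_2 = 0.

We work with the vertex ordering v_0 < v_1 < v_2 < v_3 < v_4 < v_5 < v_6 < v_7 < v_8. The simplices of K, each written with vertices in increasing order, are:

  0-simplices (9): [v_0], [v_1], [v_2], [v_3], [v_4], [v_5], [v_6], [v_7], [v_8]
  1-simplices (18): (18 of them)
  2-simplices (7): [v_0,v_2,v_8], [v_1,v_2,v_8], [v_2,v_3,v_8], [v_3,v_4,v_5], [v_3,v_4,v_7], [v_3,v_6,v_7], [v_3,v_6,v_8]

so the chain groups are C_0 ≅ Z^9, C_1 ≅ Z^18, C_2 ≅ Z^7.

∂_1: C_1 → C_0 sends each edge [p,q] (with p < q) to q − p. For instance
  ∂[v_0,v_2] = [v_2] − [v_0].
The resulting 9×18 matrix has rank 8, and its Smith normal form has invariant factors (1,1,1,1,1,1,1,1).

The boundary map ∂_2: C_2 → C_1 sends each 2-simplex [p,q,r] to [q,r] − [p,r] + [p,q]. For instance
  ∂[v_1,v_2,v_8] = [v_2,v_8] − [v_1,v_8] + [v_1,v_2],
  ∂[v_3,v_4,v_5] = [v_4,v_5] − [v_3,v_5] + [v_3,v_4].
The resulting 18×7 matrix has rank 7, and its Smith normal form has invariant factors (1,1,1,1,1,1,1).

From H_k ≅ ker(∂_k) / im(∂_{k+1}) we obtain:

  H_0: rank C_0 − rank ∂_1 = 9 − 8 = 1, and the invariant factors of ∂_1 are all 1, so H_0 = Z.
  H_1: rank ker ∂_1 − rank ∂_2 = (18 − 8) − 7 = 3, and the invariant factors of ∂_2 are all 1, so H_1 = Z^3.
  H_2: rank ker ∂_2 − rank ∂_3 = (7 − 7) − 0 = 0, and there is no ∂_3, so H_2 = 0.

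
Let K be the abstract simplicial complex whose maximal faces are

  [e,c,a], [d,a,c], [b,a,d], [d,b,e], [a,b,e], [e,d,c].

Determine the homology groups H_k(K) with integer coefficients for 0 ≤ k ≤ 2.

H_0 = Z,  H_1 = 0,  H_2 = Z.

We work with the vertex ordering a < b < c < d < e. The simplices of K, each written with vertices in increasing order, are:

  0-simplices (5): a, b, c, d, e
  1-simplices (9): ab, ac, ad, ae, bd, be, cd, ce, de
  2-simplices (6): abd, abe, acd, ace, bde, cde

giving chain groups C_0 ≅ Z^5, C_1 ≅ Z^9, C_2 ≅ Z^6.

∂_1: C_1 → C_0 maps an edge to its endpoints' difference, ∂[p,q] = q − p. For instance
  ∂ac = c − a.
As a 5×9 matrix over Z this has rank 4, with invariant factors (1,1,1,1).

Boundary ∂_2: C_2 → C_1 maps a triangle to the signed sum of its edges. For instance
  ∂ace = ce − ae + ac,
  ∂acd = cd − ad + ac.
This gives a 9×6 integer matrix of rank 5; reducing to Smith normal form yields diagonal entries (1,1,1,1,1).

Reading off H_k = ker ∂_k / im ∂_{k+1}:

  H_0: rank C_0 − rank ∂_1 = 5 − 4 = 1, and the invariant factors of ∂_1 are all 1, so H_0 = Z.
  H_1: rank ker ∂_1 − rank ∂_2 = (9 − 4) − 5 = 0, and the invariant factors of ∂_2 are all 1, so H_1 = 0.
  H_2: rank ker ∂_2 − rank ∂_3 = (6 − 5) − 0 = 1, and there is no ∂_3, so H_2 = Z.

As a check, the Euler characteristic is 5 − 9 + 6 = 2, which agrees with 1 − 0 + 1 = 2.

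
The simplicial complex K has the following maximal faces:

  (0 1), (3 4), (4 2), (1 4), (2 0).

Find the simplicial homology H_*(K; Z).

H_0 ≅ Z,  H_1 ≅ Z.

We work with the vertex ordering 0 < 1 < 2 < 3 < 4. The simplices of K, each written with vertices in increasing order, are:

  0-simplices (5): [0], [1], [2], [3], [4]
  1-simplices (5): [0,1], [0,2], [1,4], [2,4], [3,4]

giving chain groups C_0 ≅ Z^5, C_1 ≅ Z^5.

Boundary ∂_1: C_1 → C_0 is given by ∂[p,q] = [q] − [p]. For instance
  ∂[0,2] = [2] − [0].
The 5×5 boundary matrix has rank 4 and Smith normal form diag(1,1,1,1).

Computing H_k = (kernel of ∂_k) / (image of ∂_{k+1}):

  H_0: rank C_0 − rank ∂_1 = 5 − 4 = 1, and the invariant factors of ∂_1 are all 1, so H_0 ≅ Z.
  H_1: rank ker ∂_1 − rank ∂_2 = (5 − 4) − 0 = 1, and there is no ∂_2, so H_1 ≅ Z.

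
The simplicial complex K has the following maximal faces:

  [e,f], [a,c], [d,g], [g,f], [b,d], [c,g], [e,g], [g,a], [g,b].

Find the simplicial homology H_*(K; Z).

Fix the vertex order a < b < c < d < e < f < g and write every simplex with vertices in increasing order. Then dim K = 1 and the simplices of K are:

  0-simplices (7): a, b, c, d, e, f, g
  1-simplices (9): ac, ag, bd, bg, cg, dg, ef, eg, fg

giving chain groups C_0 ≅ Z^7, C_1 ≅ Z^9.

The boundary map ∂_1: C_1 → C_0 sends each edge [p,q] (with p < q) to q − p. For instance
  ∂cg = g − c.
The 7×9 boundary matrix has rank 6 and Smith normal form diag(1,1,1,1,1,1).

Computing H_k = (kernel of ∂_k) / (image of ∂_{k+1}):

  H_0: rank C_0 − rank ∂_1 = 7 − 6 = 1, and the invariant factors of ∂_1 are all 1, so H_0 ≅ Z.
  H_1: rank ker ∂_1 − rank ∂_2 = (9 − 6) − 0 = 3, and there is no ∂_2, so H_1 ≅ Z^3.

H_0 = Z,  H_1 = Z^3.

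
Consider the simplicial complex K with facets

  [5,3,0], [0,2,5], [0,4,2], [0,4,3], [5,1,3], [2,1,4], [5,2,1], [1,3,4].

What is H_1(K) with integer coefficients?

H_1 ≅ 0.

Order the vertices as 0 < 1 < 2 < 3 < 4 < 5. Listing each simplex with vertices in this order, K has dimension 2 with simplices:

  0-simplices (6): [0], [1], [2], [3], [4], [5]
  1-simplices (12): [0,2], [0,3], [0,4], [0,5], [1,2], [1,3], [1,4], [1,5], [2,4], [2,5], [3,4], [3,5]
  2-simplices (8): [0,2,4], [0,2,5], [0,3,4], [0,3,5], [1,2,4], [1,2,5], [1,3,4], [1,3,5]

Hence C_0 ≅ Z^6, C_1 ≅ Z^12, C_2 ≅ Z^8.

The boundary map ∂_1: C_1 → C_0 sends each edge [p,q] (with p < q) to q − p. For instance
  ∂[0,3] = [3] − [0].
The 6×12 boundary matrix has rank 5 and Smith normal form diag(1,1,1,1,1).

Boundary ∂_2: C_2 → C_1 maps a triangle to the signed sum of its edges. For instance
  ∂[0,2,4] = [2,4] − [0,4] + [0,2],
  ∂[0,3,5] = [3,5] − [0,5] + [0,3].
As a 12×8 matrix over Z this has rank 7, with invariant factors (1,1,1,1,1,1,1).

Computing H_k = (kernel of ∂_k) / (image of ∂_{k+1}):

  H_1: rank ker ∂_1 − rank ∂_2 = (12 − 5) − 7 = 0, and the invariant factors of ∂_2 are all 1, so H_1 = 0.

(K is a triangulation of the 2-sphere S^2.)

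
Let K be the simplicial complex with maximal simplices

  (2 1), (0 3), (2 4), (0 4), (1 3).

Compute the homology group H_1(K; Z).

H_1 = Z.

We work with the vertex ordering 0 < 1 < 2 < 3 < 4. The simplices of K, each written with vertices in increasing order, are:

  0-simplices (5): [0], [1], [2], [3], [4]
  1-simplices (5): [0,3], [0,4], [1,2], [1,3], [2,4]

giving chain groups C_0 ≅ Z^5, C_1 ≅ Z^5.

∂_1: C_1 → C_0 is given by ∂[p,q] = [q] − [p]. For instance
  ∂[0,3] = [3] − [0].
The 5×5 boundary matrix has rank 4 and Smith normal form diag(1,1,1,1).

Now H_k = ker ∂_k / im ∂_{k+1}, so:

  H_1: rank ker ∂_1 − rank ∂_2 = (5 − 4) − 0 = 1, and there is no ∂_2, so H_1 ≅ Z.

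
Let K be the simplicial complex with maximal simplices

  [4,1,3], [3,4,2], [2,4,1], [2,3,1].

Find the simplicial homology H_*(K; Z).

H_0 ≅ Z,  H_1 = 0,  H_2 ≅ Z.

Order the vertices as 1 < 2 < 3 < 4. Listing each simplex with vertices in this order, K has dimension 2 with simplices:

  0-simplices (4): [1], [2], [3], [4]
  1-simplices (6): [1,2], [1,3], [1,4], [2,3], [2,4], [3,4]
  2-simplices (4): [1,2,3], [1,2,4], [1,3,4], [2,3,4]

Hence C_0 ≅ Z^4, C_1 ≅ Z^6, C_2 ≅ Z^4.

The boundary map ∂_1: C_1 → C_0 is given by ∂[p,q] = [q] − [p]. For instance
  ∂[3,4] = [4] − [3].
The 4×6 boundary matrix has rank 3 and Smith normal form diag(1,1,1).

Boundary ∂_2: C_2 → C_1 sends each 2-simplex [p,q,r] to [q,r] − [p,r] + [p,q]. For instance
  ∂[1,2,3] = [2,3] − [1,3] + [1,2],
  ∂[1,2,4] = [2,4] − [1,4] + [1,2].
As a 6×4 matrix over Z this has rank 3, with invariant factors (1,1,1).

Reading off H_k = ker ∂_k / im ∂_{k+1}:

  H_0: rank C_0 − rank ∂_1 = 4 − 3 = 1, and the invariant factors of ∂_1 are all 1, so H_0 = Z.
  H_1: rank ker ∂_1 − rank ∂_2 = (6 − 3) − 3 = 0, and the invariant factors of ∂_2 are all 1, so H_1 = 0.
  H_2: rank ker ∂_2 − rank ∂_3 = (4 − 3) − 0 = 1, and there is no ∂_3, so H_2 = Z.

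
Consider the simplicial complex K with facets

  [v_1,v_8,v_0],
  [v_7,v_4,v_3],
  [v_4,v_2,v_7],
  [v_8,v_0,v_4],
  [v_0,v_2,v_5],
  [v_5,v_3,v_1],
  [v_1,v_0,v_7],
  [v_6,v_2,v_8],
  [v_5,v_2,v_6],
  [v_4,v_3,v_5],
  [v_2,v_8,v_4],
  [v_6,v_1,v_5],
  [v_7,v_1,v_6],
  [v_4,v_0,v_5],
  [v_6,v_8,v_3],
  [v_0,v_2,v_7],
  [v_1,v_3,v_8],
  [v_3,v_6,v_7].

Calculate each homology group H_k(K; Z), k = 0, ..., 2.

Fix the vertex order v_0 < v_1 < v_2 < v_3 < v_4 < v_5 < v_6 < v_7 < v_8 and write every simplex with vertices in increasing order. Then dim K = 2 and the simplices of K are:

  0-simplices (9): [v_0], [v_1], [v_2], [v_3], [v_4], [v_5], [v_6], [v_7], [v_8]
  1-simplices (27): (27 of them)
  2-simplices (18): (18 of them)

Hence C_0 ≅ Z^9, C_1 ≅ Z^27, C_2 ≅ Z^18.

Boundary ∂_1: C_1 → C_0 sends each edge [p,q] (with p < q) to q − p.
The 9×27 boundary matrix has rank 8 and Smith normal form diag(1,1,1,1,1,1,1,1).

Boundary ∂_2: C_2 → C_1 sends each 2-simplex [p,q,r] to [q,r] − [p,r] + [p,q]. For instance
  ∂[v_3,v_4,v_7] = [v_4,v_7] − [v_3,v_7] + [v_3,v_4],
  ∂[v_3,v_6,v_8] = [v_6,v_8] − [v_3,v_8] + [v_3,v_6].
The 27×18 boundary matrix has rank 18 and Smith normal form diag(1,1,1,1,1,1,1,1,1,1,1,1,1,1,1,1,1,2).

Computing H_k = (kernel of ∂_k) / (image of ∂_{k+1}):

  H_0: rank C_0 − rank ∂_1 = 9 − 8 = 1, and the invariant factors of ∂_1 are all 1, so H_0 ≅ Z.
  H_1: rank ker ∂_1 − rank ∂_2 = (27 − 8) − 18 = 1, and ∂_2 has invariant factor 2 > 1, so H_1 ≅ Z ⊕ Z_2.
  H_2: rank ker ∂_2 − rank ∂_3 = (18 − 18) − 0 = 0, and there is no ∂_3, so H_2 ≅ 0.

H_0 ≅ Z,  H_1 ≅ Z ⊕ Z_2,  H_2 = 0.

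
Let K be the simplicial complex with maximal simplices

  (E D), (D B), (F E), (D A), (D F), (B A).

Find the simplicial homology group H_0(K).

Take the total order A < B < D < E < F on the vertex set. Then K (dimension 1) consists of the simplices:

  0-simplices (5): A, B, D, E, F
  1-simplices (6): AB, AD, BD, DE, DF, EF

so the chain groups are C_0 ≅ Z^5, C_1 ≅ Z^6.

∂_1: C_1 → C_0 maps an edge to its endpoints' difference, ∂[p,q] = q − p. For instance
  ∂AB = B − A.
This gives a 5×6 integer matrix of rank 4; reducing to Smith normal form yields diagonal entries (1,1,1,1).

Computing H_k = (kernel of ∂_k) / (image of ∂_{k+1}):

  H_0: rank C_0 − rank ∂_1 = 5 − 4 = 1, and the invariant factors of ∂_1 are all 1, so H_0 ≅ Z.

H_0 ≅ Z.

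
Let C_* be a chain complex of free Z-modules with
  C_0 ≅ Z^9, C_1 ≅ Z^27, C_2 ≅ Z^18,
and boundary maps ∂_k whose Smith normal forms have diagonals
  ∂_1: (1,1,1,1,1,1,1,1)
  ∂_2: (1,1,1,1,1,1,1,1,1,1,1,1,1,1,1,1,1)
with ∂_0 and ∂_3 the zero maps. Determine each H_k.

H_0: b_0 = 9 − 0 − 8 = 1; torsion from ∂_1 factors > 1: none. So H_0 ≅ Z.
H_1: b_1 = 27 − 8 − 17 = 2; torsion from ∂_2 factors > 1: none. So H_1 ≅ Z^2.
H_2: b_2 = 18 − 17 − 0 = 1; torsion from ∂_3 factors > 1: none. So H_2 ≅ Z.

H_0 ≅ Z,  H_1 ≅ Z^2,  H_2 ≅ Z.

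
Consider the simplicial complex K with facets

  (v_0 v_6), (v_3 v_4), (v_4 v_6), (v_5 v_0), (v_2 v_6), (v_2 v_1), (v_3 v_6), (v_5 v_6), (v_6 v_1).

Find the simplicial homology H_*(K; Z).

Fix the vertex order v_0 < v_1 < v_2 < v_3 < v_4 < v_5 < v_6 and write every simplex with vertices in increasing order. Then dim K = 1 and the simplices of K are:

  0-simplices (7): [v_0], [v_1], [v_2], [v_3], [v_4], [v_5], [v_6]
  1-simplices (9): [v_0,v_5], [v_0,v_6], [v_1,v_2], [v_1,v_6], [v_2,v_6], [v_3,v_4], [v_3,v_6], [v_4,v_6], [v_5,v_6]

Hence C_0 ≅ Z^7, C_1 ≅ Z^9.

The boundary map ∂_1: C_1 → C_0 is given by ∂[p,q] = [q] − [p]. For instance
  ∂[v_3,v_6] = [v_6] − [v_3].
This gives a 7×9 integer matrix of rank 6; reducing to Smith normal form yields diagonal entries (1,1,1,1,1,1).

From H_k ≅ ker(∂_k) / im(∂_{k+1}) we obtain:

  H_0: rank C_0 − rank ∂_1 = 7 − 6 = 1, and the invariant factors of ∂_1 are all 1, so H_0 = Z.
  H_1: rank ker ∂_1 − rank ∂_2 = (9 − 6) − 0 = 3, and there is no ∂_2, so H_1 = Z^3.

H_0 = Z,  H_1 = Z^3.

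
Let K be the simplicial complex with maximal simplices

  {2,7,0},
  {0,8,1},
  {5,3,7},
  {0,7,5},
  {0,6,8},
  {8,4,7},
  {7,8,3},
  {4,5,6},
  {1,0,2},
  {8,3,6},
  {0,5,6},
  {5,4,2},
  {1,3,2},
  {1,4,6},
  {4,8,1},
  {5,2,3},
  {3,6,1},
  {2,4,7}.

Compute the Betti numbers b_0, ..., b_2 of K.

Order the vertices as 0 < 1 < 2 < 3 < 4 < 5 < 6 < 7 < 8. Listing each simplex with vertices in this order, K has dimension 2 with simplices:

  0-simplices (9): [0], [1], [2], [3], [4], [5], [6], [7], [8]
  1-simplices (27): (27 of them)
  2-simplices (18): [0,1,2], [0,1,8], [0,2,7], [0,5,6], [0,5,7], [0,6,8], [1,2,3], [1,3,6], [1,4,6], [1,4,8], [2,3,5], [2,4,5], [2,4,7], [3,5,7], [3,6,8], [3,7,8], [4,5,6], [4,7,8]

so the chain groups are C_0 ≅ Z^9, C_1 ≅ Z^27, C_2 ≅ Z^18.

Boundary ∂_1: C_1 → C_0 is given by ∂[p,q] = [q] − [p]. For instance
  ∂[4,8] = [8] − [4].
This gives a 9×27 integer matrix of rank 8; reducing to Smith normal form yields diagonal entries (1,1,1,1,1,1,1,1).

∂_2: C_2 → C_1 sends each 2-simplex [p,q,r] to [q,r] − [p,r] + [p,q]. For instance
  ∂[0,5,7] = [5,7] − [0,7] + [0,5],
  ∂[3,5,7] = [5,7] − [3,7] + [3,5].
As a 27×18 matrix over Z this has rank 18, with invariant factors (1,1,1,1,1,1,1,1,1,1,1,1,1,1,1,1,1,2).

Now H_k = ker ∂_k / im ∂_{k+1}, so:

  H_0: rank C_0 − rank ∂_1 = 9 − 8 = 1, and the invariant factors of ∂_1 are all 1, so H_0 = Z.
  H_1: rank ker ∂_1 − rank ∂_2 = (27 − 8) − 18 = 1, and ∂_2 has invariant factor 2 > 1, so H_1 = Z ⊕ Z/2.
  H_2: rank ker ∂_2 − rank ∂_3 = (18 − 18) − 0 = 0, and there is no ∂_3, so H_2 = 0.

Hence the Betti numbers are b_0 = 1, b_1 = 1, b_2 = 0.

b_0 = 1, b_1 = 1, b_2 = 0.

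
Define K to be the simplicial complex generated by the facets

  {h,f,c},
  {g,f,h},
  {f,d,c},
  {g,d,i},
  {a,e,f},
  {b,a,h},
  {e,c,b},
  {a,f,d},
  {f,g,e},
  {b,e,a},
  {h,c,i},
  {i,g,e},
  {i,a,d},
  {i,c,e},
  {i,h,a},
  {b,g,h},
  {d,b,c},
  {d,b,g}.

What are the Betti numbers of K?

We work with the vertex ordering a < b < c < d < e < f < g < h < i. The simplices of K, each written with vertices in increasing order, are:

  0-simplices (9): a, b, c, d, e, f, g, h, i
  1-simplices (27): ab, ad, ae, af, ah, ai, bc, bd, be, bg, bh, cd, ce, cf, ch, ci, df, dg, di, ef, eg, ei, fg, fh, gh, gi, hi
  2-simplices (18): abe, abh, adf, adi, aef, ahi, bcd, bce, bdg, bgh, cdf, cei, cfh, chi, dgi, efg, egi, fgh

giving chain groups C_0 ≅ Z^9, C_1 ≅ Z^27, C_2 ≅ Z^18.

∂_1: C_1 → C_0 maps an edge to its endpoints' difference, ∂[p,q] = q − p. For instance
  ∂gi = i − g.
The 9×27 boundary matrix has rank 8 and Smith normal form diag(1,1,1,1,1,1,1,1).

∂_2: C_2 → C_1 sends each 2-simplex [p,q,r] to [q,r] − [p,r] + [p,q]. For instance
  ∂cdf = df − cf + cd,
  ∂bce = ce − be + bc.
This gives a 27×18 integer matrix of rank 17; reducing to Smith normal form yields diagonal entries (1,1,1,1,1,1,1,1,1,1,1,1,1,1,1,1,1).

Computing H_k = (kernel of ∂_k) / (image of ∂_{k+1}):

  H_0: rank C_0 − rank ∂_1 = 9 − 8 = 1, and the invariant factors of ∂_1 are all 1, so H_0 ≅ Z.
  H_1: rank ker ∂_1 − rank ∂_2 = (27 − 8) − 17 = 2, and the invariant factors of ∂_2 are all 1, so H_1 ≅ Z^2.
  H_2: rank ker ∂_2 − rank ∂_3 = (18 − 17) − 0 = 1, and there is no ∂_3, so H_2 ≅ Z.

Hence the Betti numbers are b_0 = 1, b_1 = 2, b_2 = 1.

b_0 = 1, b_1 = 2, b_2 = 1.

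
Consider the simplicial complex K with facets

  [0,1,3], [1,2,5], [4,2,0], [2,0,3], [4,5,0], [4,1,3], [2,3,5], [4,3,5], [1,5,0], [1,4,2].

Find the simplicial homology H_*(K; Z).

Take the total order 0 < 1 < 2 < 3 < 4 < 5 on the vertex set. Then K (dimension 2) consists of the simplices:

  0-simplices (6): [0], [1], [2], [3], [4], [5]
  1-simplices (15): [0,1], [0,2], [0,3], [0,4], [0,5], [1,2], [1,3], [1,4], [1,5], [2,3], [2,4], [2,5], [3,4], [3,5], [4,5]
  2-simplices (10): [0,1,3], [0,1,5], [0,2,3], [0,2,4], [0,4,5], [1,2,4], [1,2,5], [1,3,4], [2,3,5], [3,4,5]

giving chain groups C_0 ≅ Z^6, C_1 ≅ Z^15, C_2 ≅ Z^10.

∂_1: C_1 → C_0 maps an edge to its endpoints' difference, ∂[p,q] = q − p. For instance
  ∂[0,2] = [2] − [0].
As a 6×15 matrix over Z this has rank 5, with invariant factors (1,1,1,1,1).

∂_2: C_2 → C_1 acts by ∂[p,q,r] = [q,r] − [p,r] + [p,q]. For instance
  ∂[0,1,3] = [1,3] − [0,3] + [0,1],
  ∂[2,3,5] = [3,5] − [2,5] + [2,3].
As a 15×10 matrix over Z this has rank 10, with invariant factors (1,1,1,1,1,1,1,1,1,2).

Reading off H_k = ker ∂_k / im ∂_{k+1}:

  H_0: rank C_0 − rank ∂_1 = 6 − 5 = 1, and the invariant factors of ∂_1 are all 1, so H_0 ≅ Z.
  H_1: rank ker ∂_1 − rank ∂_2 = (15 − 5) − 10 = 0, and ∂_2 has invariant factor 2 > 1, so H_1 ≅ Z/2.
  H_2: rank ker ∂_2 − rank ∂_3 = (10 − 10) − 0 = 0, and there is no ∂_3, so H_2 ≅ 0.

As a check, the Euler characteristic is 6 − 15 + 10 = 1, which agrees with 1 − 0 + 0 = 1.

H_0 ≅ Z,  H_1 ≅ Z/2,  H_2 = 0.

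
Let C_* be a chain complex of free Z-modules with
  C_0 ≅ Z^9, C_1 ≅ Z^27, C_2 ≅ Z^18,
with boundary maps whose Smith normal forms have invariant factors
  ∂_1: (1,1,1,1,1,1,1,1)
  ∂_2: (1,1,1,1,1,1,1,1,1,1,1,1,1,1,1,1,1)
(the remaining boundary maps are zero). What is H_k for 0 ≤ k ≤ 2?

H_0 = Z,  H_1 = Z^2,  H_2 = Z.

H_0: b_0 = 9 − 0 − 8 = 1; torsion from ∂_1 factors > 1: none. So H_0 = Z.
H_1: b_1 = 27 − 8 − 17 = 2; torsion from ∂_2 factors > 1: none. So H_1 = Z^2.
H_2: b_2 = 18 − 17 − 0 = 1; torsion from ∂_3 factors > 1: none. So H_2 = Z.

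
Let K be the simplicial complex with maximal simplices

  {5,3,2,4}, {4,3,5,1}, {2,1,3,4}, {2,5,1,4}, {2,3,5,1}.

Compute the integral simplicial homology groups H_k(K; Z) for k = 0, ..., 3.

H_0 ≅ Z,  H_1 = 0,  H_2 = 0,  H_3 ≅ Z.

K has 5 vertices, 10 edges, 10 triangles, 5 3-simplices.
rank ∂_0 = 0, rank ∂_1 = 4 ⇒ b_0 = 5 − 0 − 4 = 1; all invariant factors of ∂_1 are 1 so no torsion. So H_0 ≅ Z.
rank ∂_1 = 4, rank ∂_2 = 6 ⇒ b_1 = 10 − 4 − 6 = 0; all invariant factors of ∂_2 are 1 so no torsion. So H_1 ≅ 0.
rank ∂_2 = 6, rank ∂_3 = 4 ⇒ b_2 = 10 − 6 − 4 = 0; all invariant factors of ∂_3 are 1 so no torsion. So H_2 ≅ 0.
rank ∂_3 = 4, rank ∂_4 = 0 ⇒ b_3 = 5 − 4 − 0 = 1. So H_3 ≅ Z.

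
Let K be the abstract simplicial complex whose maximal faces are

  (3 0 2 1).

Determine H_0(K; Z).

We work with the vertex ordering 0 < 1 < 2 < 3. The simplices of K, each written with vertices in increasing order, are:

  0-simplices (4): [0], [1], [2], [3]
  1-simplices (6): [0,1], [0,2], [0,3], [1,2], [1,3], [2,3]
  2-simplices (4): [0,1,2], [0,1,3], [0,2,3], [1,2,3]
  3-simplices (1): [0,1,2,3]

so the chain groups are C_0 ≅ Z^4, C_1 ≅ Z^6, C_2 ≅ Z^4, C_3 ≅ Z^1.

∂_1: C_1 → C_0 is given by ∂[p,q] = [q] − [p]. For instance
  ∂[0,1] = [1] − [0].
The resulting 4×6 matrix has rank 3, and its Smith normal form has invariant factors (1,1,1).

∂_2: C_2 → C_1 maps a triangle to the signed sum of its edges. For instance
  ∂[0,1,3] = [1,3] − [0,3] + [0,1],
  ∂[0,1,2] = [1,2] − [0,2] + [0,1].
This gives a 6×4 integer matrix of rank 3; reducing to Smith normal form yields diagonal entries (1,1,1).

The boundary map ∂_3: C_3 → C_2 sends each 3-simplex σ to the alternating sum Σ_i (−1)^i (σ with its i-th vertex removed). For instance
  ∂[0,1,2,3] = [1,2,3] − [0,2,3] + [0,1,3] − [0,1,2].
The 4×1 boundary matrix has rank 1 and Smith normal form diag(1).

Computing H_k = (kernel of ∂_k) / (image of ∂_{k+1}):

  H_0: rank C_0 − rank ∂_1 = 4 − 3 = 1, and the invariant factors of ∂_1 are all 1, so H_0 ≅ Z.

H_0 = Z.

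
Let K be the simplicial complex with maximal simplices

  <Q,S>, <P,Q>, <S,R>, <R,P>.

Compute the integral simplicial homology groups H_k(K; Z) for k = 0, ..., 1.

H_0 = Z,  H_1 = Z.

Order the vertices as P < Q < R < S. Listing each simplex with vertices in this order, K has dimension 1 with simplices:

  0-simplices (4): P, Q, R, S
  1-simplices (4): PQ, PR, QS, RS

Hence C_0 ≅ Z^4, C_1 ≅ Z^4.

∂_1: C_1 → C_0 sends each edge [p,q] (with p < q) to q − p.
The resulting 4×4 matrix has rank 3, and its Smith normal form has invariant factors (1,1,1).

Computing H_k = (kernel of ∂_k) / (image of ∂_{k+1}):

  H_0: rank C_0 − rank ∂_1 = 4 − 3 = 1, and the invariant factors of ∂_1 are all 1, so H_0 = Z.
  H_1: rank ker ∂_1 − rank ∂_2 = (4 − 3) − 0 = 1, and there is no ∂_2, so H_1 = Z.

(K is a triangulation of the circle S^1.)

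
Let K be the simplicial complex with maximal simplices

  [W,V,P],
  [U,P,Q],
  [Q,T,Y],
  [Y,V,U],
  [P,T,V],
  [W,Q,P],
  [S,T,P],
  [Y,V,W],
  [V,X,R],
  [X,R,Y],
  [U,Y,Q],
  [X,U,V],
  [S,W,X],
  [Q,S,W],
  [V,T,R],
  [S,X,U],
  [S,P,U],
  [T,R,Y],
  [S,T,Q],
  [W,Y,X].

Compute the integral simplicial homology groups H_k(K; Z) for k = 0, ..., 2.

H_0 ≅ Z,  H_1 ≅ Z ⊕ Z/2,  H_2 = 0.

Fix the vertex order P < Q < R < S < T < U < V < W < X < Y and write every simplex with vertices in increasing order. Then dim K = 2 and the simplices of K are:

  0-simplices (10): P, Q, R, S, T, U, V, W, X, Y
  1-simplices (30): PQ, PS, PT, PU, PV, PW, QS, QT, QU, QW, QY, RT, RV, RX, RY, ST, SU, SW, SX, TV, TY, UV, UX, UY, VW, VX, VY, WX, WY, XY
  2-simplices (20): PQU, PQW, PST, PSU, PTV, PVW, QST, QSW, QTY, QUY, RTV, RTY, RVX, RXY, SUX, SWX, UVX, UVY, VWY, WXY

Hence C_0 ≅ Z^10, C_1 ≅ Z^30, C_2 ≅ Z^20.

Boundary ∂_1: C_1 → C_0 sends each edge [p,q] (with p < q) to q − p.
This gives a 10×30 integer matrix of rank 9; reducing to Smith normal form yields diagonal entries (1,1,1,1,1,1,1,1,1).

∂_2: C_2 → C_1 sends each 2-simplex [p,q,r] to [q,r] − [p,r] + [p,q]. For instance
  ∂SUX = UX − SX + SU,
  ∂PQU = QU − PU + PQ.
The 30×20 boundary matrix has rank 20 and Smith normal form diag(1,1,1,1,1,1,1,1,1,1,1,1,1,1,1,1,1,1,1,2).

Reading off H_k = ker ∂_k / im ∂_{k+1}:

  H_0: rank C_0 − rank ∂_1 = 10 − 9 = 1, and the invariant factors of ∂_1 are all 1, so H_0 = Z.
  H_1: rank ker ∂_1 − rank ∂_2 = (30 − 9) − 20 = 1, and ∂_2 has invariant factor 2 > 1, so H_1 = Z ⊕ Z/2.
  H_2: rank ker ∂_2 − rank ∂_3 = (20 − 20) − 0 = 0, and there is no ∂_3, so H_2 = 0.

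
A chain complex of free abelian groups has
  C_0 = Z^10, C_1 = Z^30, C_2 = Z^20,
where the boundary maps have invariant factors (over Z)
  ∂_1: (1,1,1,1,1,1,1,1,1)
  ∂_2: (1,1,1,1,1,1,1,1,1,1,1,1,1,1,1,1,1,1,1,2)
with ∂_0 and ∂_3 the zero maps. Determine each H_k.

H_0: b_0 = 10 − 0 − 9 = 1; torsion from ∂_1 factors > 1: none. So H_0 = Z.
H_1: b_1 = 30 − 9 − 20 = 1; torsion from ∂_2 factors > 1: [2]. So H_1 = Z ⊕ Z/2.
H_2: b_2 = 20 − 20 − 0 = 0; torsion from ∂_3 factors > 1: none. So H_2 = 0.

H_0 = Z,  H_1 = Z ⊕ Z/2,  H_2 = 0.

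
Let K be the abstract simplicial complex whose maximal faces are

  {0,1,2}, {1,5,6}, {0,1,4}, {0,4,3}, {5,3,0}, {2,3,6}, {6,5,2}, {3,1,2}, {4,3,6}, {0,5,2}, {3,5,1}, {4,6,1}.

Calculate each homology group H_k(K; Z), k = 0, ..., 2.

Take the total order 0 < 1 < 2 < 3 < 4 < 5 < 6 on the vertex set. Then K (dimension 2) consists of the simplices:

  0-simplices (7): [0], [1], [2], [3], [4], [5], [6]
  1-simplices (18): [0,1], [0,2], [0,3], [0,4], [0,5], [1,2], [1,3], [1,4], [1,5], [1,6], [2,3], [2,5], [2,6], [3,4], [3,5], [3,6], [4,6], [5,6]
  2-simplices (12): [0,1,2], [0,1,4], [0,2,5], [0,3,4], [0,3,5], [1,2,3], [1,3,5], [1,4,6], [1,5,6], [2,3,6], [2,5,6], [3,4,6]

giving chain groups C_0 ≅ Z^7, C_1 ≅ Z^18, C_2 ≅ Z^12.

The boundary map ∂_1: C_1 → C_0 sends each edge [p,q] (with p < q) to q − p. For instance
  ∂[2,6] = [6] − [2].
This gives a 7×18 integer matrix of rank 6; reducing to Smith normal form yields diagonal entries (1,1,1,1,1,1).

The boundary map ∂_2: C_2 → C_1 acts by ∂[p,q,r] = [q,r] − [p,r] + [p,q]. For instance
  ∂[2,3,6] = [3,6] − [2,6] + [2,3],
  ∂[3,4,6] = [4,6] − [3,6] + [3,4].
As a 18×12 matrix over Z this has rank 12, with invariant factors (1,1,1,1,1,1,1,1,1,1,1,2).

Now H_k = ker ∂_k / im ∂_{k+1}, so:

  H_0: rank C_0 − rank ∂_1 = 7 − 6 = 1, and the invariant factors of ∂_1 are all 1, so H_0 ≅ Z.
  H_1: rank ker ∂_1 − rank ∂_2 = (18 − 6) − 12 = 0, and ∂_2 has invariant factor 2 > 1, so H_1 ≅ Z/2.
  H_2: rank ker ∂_2 − rank ∂_3 = (12 − 12) − 0 = 0, and there is no ∂_3, so H_2 ≅ 0.

As a check, the Euler characteristic is 7 − 18 + 12 = 1, which agrees with 1 − 0 + 0 = 1.

H_0 ≅ Z,  H_1 ≅ Z/2,  H_2 = 0.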